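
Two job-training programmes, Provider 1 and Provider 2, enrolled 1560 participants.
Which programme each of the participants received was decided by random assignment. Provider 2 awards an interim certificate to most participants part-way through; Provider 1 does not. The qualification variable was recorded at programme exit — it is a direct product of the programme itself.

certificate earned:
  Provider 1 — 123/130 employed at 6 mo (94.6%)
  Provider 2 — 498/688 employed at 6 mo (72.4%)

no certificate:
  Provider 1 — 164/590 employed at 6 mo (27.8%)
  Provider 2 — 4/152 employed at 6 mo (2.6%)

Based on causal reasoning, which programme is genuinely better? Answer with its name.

Provider 2

The stratified and pooled comparisons disagree (Provider 1 wins within each qualification attained during the programme; Provider 2 wins overall), so the answer turns on the causal role of qualification attained during the programme.
Qualification attained during the programme here is a post-treatment variable shaped by the programme; conditioning on it would introduce bias rather than remove it. The overall comparison is the causal one.
Pooled: Provider 1 39.9% vs Provider 2 59.8%; Provider 2 is higher overall.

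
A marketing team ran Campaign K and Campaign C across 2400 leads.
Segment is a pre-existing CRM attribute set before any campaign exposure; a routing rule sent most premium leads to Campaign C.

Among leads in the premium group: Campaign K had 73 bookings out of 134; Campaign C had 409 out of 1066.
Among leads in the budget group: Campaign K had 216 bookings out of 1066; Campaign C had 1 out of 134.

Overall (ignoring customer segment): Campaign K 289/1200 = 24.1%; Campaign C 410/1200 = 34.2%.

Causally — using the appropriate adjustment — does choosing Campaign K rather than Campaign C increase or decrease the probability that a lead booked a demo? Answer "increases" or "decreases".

Within every customer segment level Campaign K has the higher rate, yet pooled Campaign C does — Simpson's reversal.
Since customer segment is a pre-existing factor (not a product of the campaign) and it affects the outcome on its own, it is a confounder. The stratified rates, not the pooled rate, identify the causal effect.
Within each level — premium: 54.5% vs 38.4%; budget: 20.3% vs 0.7% — Campaign K is higher every time.

increases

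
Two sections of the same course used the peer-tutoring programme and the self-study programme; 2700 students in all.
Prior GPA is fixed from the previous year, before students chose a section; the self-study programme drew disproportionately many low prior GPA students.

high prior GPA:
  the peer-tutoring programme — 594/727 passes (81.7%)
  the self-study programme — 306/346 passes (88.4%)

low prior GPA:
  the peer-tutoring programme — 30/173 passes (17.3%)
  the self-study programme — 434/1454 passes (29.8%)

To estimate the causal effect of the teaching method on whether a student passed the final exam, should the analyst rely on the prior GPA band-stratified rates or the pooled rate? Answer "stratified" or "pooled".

Within every prior GPA band level the self-study programme has the higher rate, yet pooled the peer-tutoring programme does — Simpson's reversal.
Prior GPA band satisfies the back-door criterion: it is not a descendant of the teaching method, and it blocks the spurious path from teaching method to outcome. Adjusting for it (i.e., using the within-prior GPA band rates) gives the causal effect.
Within each level — high prior GPA: 81.7% vs 88.4%; low prior GPA: 17.3% vs 29.8% — the self-study programme is higher every time.

stratified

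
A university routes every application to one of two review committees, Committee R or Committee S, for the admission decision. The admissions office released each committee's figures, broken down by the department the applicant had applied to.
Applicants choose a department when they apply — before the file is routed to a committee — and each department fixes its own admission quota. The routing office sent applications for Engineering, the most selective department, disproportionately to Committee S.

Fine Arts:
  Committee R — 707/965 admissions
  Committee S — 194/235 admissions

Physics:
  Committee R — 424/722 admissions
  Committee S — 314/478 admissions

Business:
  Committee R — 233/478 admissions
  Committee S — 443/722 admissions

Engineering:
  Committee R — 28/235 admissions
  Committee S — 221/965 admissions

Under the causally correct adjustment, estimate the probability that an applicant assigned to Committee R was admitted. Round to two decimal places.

Department satisfies the back-door criterion: it is not a descendant of the review committee, and it blocks the spurious path from review committee to outcome. Adjusting for it (i.e., using the within-department rates) gives the causal effect.
Standardising Committee R to the population department mix: 0.250·707/965 + 0.250·424/722 + 0.250·233/478 + 0.250·28/235 = 0.482.

0.48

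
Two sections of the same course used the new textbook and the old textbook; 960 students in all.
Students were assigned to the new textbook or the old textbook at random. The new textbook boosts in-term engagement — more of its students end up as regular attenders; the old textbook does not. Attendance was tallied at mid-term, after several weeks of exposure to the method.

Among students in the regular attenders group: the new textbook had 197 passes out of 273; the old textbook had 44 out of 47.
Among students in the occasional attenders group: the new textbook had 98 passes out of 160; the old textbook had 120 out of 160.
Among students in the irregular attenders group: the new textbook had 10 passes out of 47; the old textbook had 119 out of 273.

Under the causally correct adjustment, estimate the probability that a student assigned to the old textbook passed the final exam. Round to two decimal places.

0.59

Mid-term attendance is downstream of the teaching method. One should not condition on a consequence of treatment, so the overall rates are the right comparison.
So P(outcome | do(the old textbook)) is just the pooled rate for the old textbook: 283/480 = 0.590.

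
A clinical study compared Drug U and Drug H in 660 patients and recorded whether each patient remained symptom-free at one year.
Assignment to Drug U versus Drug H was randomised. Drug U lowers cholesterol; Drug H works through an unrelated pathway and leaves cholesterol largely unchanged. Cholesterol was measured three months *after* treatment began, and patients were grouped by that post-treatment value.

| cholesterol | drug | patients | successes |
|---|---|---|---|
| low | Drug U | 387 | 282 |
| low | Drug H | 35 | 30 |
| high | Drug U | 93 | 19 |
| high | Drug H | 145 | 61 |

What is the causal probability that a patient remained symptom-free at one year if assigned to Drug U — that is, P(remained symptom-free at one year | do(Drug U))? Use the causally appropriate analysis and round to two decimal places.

Cholesterol lies on the pathway drug → cholesterol → outcome, so adjusting for it blocks the indirect effect. For the total causal effect of drug, use the unadjusted pooled rates.
So P(outcome | do(Drug U)) is just the pooled rate for Drug U: 301/480 = 0.627.

0.63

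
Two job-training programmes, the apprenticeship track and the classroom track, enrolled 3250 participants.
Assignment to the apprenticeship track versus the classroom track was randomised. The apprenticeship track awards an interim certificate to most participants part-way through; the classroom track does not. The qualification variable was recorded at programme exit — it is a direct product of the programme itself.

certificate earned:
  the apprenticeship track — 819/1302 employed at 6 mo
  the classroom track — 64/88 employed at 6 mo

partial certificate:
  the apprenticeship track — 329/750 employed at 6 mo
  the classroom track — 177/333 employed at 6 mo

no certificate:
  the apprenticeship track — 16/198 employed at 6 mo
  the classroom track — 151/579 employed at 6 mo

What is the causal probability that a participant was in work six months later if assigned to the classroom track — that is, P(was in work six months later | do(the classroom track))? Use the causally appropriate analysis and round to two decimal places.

Within every qualification attained during the programme level the classroom track has the higher rate, yet pooled the apprenticeship track does — Simpson's reversal.
The distribution of qualification attained during the programme is itself part of what the programme does — it is an intermediate outcome. Holding it fixed would remove that part of the effect; the total effect is the pooled difference.
So P(outcome | do(the classroom track)) is just the pooled rate for the classroom track: 392/1000 = 0.392.

0.39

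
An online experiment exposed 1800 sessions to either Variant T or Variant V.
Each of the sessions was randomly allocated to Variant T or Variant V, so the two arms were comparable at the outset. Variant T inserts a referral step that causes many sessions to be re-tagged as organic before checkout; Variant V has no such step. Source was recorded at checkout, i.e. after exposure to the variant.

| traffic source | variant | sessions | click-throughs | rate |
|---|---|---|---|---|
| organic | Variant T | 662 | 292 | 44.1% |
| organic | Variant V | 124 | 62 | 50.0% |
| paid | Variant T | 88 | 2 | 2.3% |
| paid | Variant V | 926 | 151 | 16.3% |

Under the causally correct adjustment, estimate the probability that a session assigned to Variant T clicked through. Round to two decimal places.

0.39

The distribution of traffic source is itself part of what the variant does — it is an intermediate outcome. Holding it fixed would remove that part of the effect; the total effect is the pooled difference.
So P(outcome | do(Variant T)) is just the pooled rate for Variant T: 294/750 = 0.392.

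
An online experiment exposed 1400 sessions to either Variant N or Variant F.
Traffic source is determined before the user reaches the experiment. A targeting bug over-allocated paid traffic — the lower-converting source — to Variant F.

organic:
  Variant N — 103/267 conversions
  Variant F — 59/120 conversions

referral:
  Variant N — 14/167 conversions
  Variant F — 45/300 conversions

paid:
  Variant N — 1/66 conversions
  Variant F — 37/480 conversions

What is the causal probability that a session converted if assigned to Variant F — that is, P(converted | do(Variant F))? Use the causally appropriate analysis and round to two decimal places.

0.22

The stratified and pooled comparisons disagree (Variant F wins within each traffic source; Variant N wins overall), so the answer turns on the causal role of traffic source.
The imbalance in traffic source arose from how sessions were allocated, not from anything the variant did; and traffic source independently affects the outcome. The pooled gap is confounded — condition on traffic source.
Standardising Variant F to the population traffic source mix: 0.276·59/120 + 0.334·45/300 + 0.390·37/480 = 0.216.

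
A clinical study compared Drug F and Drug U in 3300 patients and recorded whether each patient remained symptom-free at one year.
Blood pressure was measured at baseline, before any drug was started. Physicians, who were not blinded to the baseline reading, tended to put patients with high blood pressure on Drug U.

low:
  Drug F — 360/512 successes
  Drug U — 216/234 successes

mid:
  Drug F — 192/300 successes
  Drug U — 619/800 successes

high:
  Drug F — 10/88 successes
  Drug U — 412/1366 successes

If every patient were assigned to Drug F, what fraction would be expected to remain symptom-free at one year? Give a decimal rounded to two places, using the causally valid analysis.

0.42

Since blood pressure is a pre-existing factor (not a product of the drug) and it affects the outcome on its own, it is a confounder. The stratified rates, not the pooled rate, identify the causal effect.
Standardising Drug F to the population blood pressure mix: 0.226·360/512 + 0.333·192/300 + 0.441·10/88 = 0.422.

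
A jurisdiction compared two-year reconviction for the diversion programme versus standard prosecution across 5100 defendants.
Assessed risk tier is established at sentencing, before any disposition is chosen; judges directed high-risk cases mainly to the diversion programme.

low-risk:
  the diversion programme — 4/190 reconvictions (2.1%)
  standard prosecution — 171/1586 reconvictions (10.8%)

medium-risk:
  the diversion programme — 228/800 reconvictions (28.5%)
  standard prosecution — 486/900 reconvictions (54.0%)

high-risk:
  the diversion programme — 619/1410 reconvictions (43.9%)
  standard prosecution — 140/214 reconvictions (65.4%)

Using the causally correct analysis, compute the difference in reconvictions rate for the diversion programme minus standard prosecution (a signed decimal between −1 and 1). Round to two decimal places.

-0.18

Nothing the disposition does changes assessed risk tier; the imbalance is an allocation artefact. With assessed risk tier also predicting the outcome, the pooled figure is confounded, and the within-stratum comparison is the causal one.
Adjusting over the population distribution of assessed risk tier: 0.348·(0.021−0.108) + 0.333·(0.285−0.540) + 0.318·(0.439−0.654) = -0.184.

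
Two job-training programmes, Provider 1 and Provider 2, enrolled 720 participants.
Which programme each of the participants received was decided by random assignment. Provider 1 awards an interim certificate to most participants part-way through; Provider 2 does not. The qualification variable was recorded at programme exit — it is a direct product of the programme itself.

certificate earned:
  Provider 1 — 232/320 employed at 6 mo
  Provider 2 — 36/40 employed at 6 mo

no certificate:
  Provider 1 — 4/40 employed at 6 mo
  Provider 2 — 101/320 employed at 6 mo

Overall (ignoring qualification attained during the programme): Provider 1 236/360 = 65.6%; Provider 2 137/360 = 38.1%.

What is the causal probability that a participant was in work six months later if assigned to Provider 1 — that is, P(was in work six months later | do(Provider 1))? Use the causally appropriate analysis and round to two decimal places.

0.66

The distribution of qualification attained during the programme is itself part of what the programme does — it is an intermediate outcome. Holding it fixed would remove that part of the effect; the total effect is the pooled difference.
So P(outcome | do(Provider 1)) is just the pooled rate for Provider 1: 236/360 = 0.656.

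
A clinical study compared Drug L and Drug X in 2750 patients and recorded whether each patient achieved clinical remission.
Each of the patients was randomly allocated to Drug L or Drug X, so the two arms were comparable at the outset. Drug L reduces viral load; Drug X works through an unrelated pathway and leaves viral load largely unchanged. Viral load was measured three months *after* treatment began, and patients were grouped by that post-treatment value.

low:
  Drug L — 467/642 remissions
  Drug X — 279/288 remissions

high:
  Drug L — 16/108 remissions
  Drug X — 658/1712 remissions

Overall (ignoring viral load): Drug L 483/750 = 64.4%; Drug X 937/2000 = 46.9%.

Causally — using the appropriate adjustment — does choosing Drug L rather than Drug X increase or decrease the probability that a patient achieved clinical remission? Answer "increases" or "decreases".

increases

The distribution of viral load is itself part of what the drug does — it is an intermediate outcome. Holding it fixed would remove that part of the effect; the total effect is the pooled difference.
Pooled: Drug L 64.4% vs Drug X 46.9%; Drug L is higher overall.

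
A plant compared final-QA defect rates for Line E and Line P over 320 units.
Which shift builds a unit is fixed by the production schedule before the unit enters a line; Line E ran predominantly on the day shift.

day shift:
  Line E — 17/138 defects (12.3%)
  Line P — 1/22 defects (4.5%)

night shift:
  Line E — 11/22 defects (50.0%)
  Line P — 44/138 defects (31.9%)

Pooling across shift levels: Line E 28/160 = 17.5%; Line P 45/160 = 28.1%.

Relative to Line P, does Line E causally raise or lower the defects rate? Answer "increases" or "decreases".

increases

Shift is set before the line has any effect — it is not caused by the line — and it independently drives the outcome. That makes it a confounder, so the causal comparison is within shift levels.
Within each level — day shift: 12.3% vs 4.5%; night shift: 50.0% vs 31.9% — Line P is lower every time.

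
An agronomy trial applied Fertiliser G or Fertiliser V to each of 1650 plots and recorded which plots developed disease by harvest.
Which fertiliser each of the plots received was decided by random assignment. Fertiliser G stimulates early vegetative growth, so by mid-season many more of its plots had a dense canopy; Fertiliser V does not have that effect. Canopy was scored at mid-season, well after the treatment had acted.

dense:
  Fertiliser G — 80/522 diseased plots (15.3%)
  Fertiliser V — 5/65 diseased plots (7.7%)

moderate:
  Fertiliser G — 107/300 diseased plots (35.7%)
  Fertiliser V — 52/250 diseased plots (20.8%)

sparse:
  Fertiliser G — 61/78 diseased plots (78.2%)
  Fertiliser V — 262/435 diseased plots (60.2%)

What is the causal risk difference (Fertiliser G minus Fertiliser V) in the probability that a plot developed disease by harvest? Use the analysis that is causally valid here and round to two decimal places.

-0.15

Mid-season canopy is recorded after the fertiliser and is itself shifted by it — it sits on the causal path from fertiliser to outcome. Conditioning on a mediator would strip out part of the effect we want; the pooled comparison gives the total causal effect.
The causal difference is the pooled difference: 0.276 − 0.425 = -0.150.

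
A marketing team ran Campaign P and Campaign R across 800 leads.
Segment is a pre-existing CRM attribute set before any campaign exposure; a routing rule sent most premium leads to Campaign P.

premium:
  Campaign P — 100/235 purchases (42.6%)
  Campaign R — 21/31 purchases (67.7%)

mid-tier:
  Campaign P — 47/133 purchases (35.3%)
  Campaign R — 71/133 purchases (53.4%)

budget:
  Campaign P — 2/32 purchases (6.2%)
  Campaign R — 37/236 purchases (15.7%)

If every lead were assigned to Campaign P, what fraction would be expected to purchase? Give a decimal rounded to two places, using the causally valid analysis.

0.28

Customer segment satisfies the back-door criterion: it is not a descendant of the campaign, and it blocks the spurious path from campaign to outcome. Adjusting for it (i.e., using the within-customer segment rates) gives the causal effect.
Standardising Campaign P to the population customer segment mix: 0.333·100/235 + 0.333·47/133 + 0.335·2/32 = 0.280.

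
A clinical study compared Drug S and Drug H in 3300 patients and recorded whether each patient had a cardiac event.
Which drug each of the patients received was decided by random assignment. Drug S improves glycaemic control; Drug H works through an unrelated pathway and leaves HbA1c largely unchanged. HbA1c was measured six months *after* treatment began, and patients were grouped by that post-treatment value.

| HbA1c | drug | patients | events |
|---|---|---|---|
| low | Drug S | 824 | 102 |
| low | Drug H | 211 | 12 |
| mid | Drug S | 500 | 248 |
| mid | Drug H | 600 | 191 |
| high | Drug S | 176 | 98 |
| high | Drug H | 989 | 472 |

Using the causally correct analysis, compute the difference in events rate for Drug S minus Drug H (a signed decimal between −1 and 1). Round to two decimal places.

Stratifying would compare drugs among patients the drugs themselves sorted into HbA1c groups — a form of selection on an intermediate. The unconditioned pooled rates give the total causal effect.
The causal difference is the pooled difference: 0.299 − 0.375 = -0.076.

-0.08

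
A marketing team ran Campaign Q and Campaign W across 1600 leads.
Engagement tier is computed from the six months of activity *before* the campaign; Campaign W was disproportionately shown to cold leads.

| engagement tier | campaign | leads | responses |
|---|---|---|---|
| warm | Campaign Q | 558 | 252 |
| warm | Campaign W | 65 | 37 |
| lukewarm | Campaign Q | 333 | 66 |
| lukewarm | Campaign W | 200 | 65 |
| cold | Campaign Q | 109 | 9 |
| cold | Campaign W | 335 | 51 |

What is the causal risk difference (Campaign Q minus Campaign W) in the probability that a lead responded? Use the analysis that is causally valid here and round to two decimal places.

The stratified and pooled comparisons disagree (Campaign W wins within each engagement tier; Campaign Q wins overall), so the answer turns on the causal role of engagement tier.
Here engagement tier is a common cause — it drives both which campaign a case falls under and the outcome. The crude comparison mixes populations; the stratum-specific rates are the causally relevant ones.
Adjusting over the population distribution of engagement tier: 0.389·(0.452−0.569) + 0.333·(0.198−0.325) + 0.278·(0.083−0.152) = -0.107.

-0.11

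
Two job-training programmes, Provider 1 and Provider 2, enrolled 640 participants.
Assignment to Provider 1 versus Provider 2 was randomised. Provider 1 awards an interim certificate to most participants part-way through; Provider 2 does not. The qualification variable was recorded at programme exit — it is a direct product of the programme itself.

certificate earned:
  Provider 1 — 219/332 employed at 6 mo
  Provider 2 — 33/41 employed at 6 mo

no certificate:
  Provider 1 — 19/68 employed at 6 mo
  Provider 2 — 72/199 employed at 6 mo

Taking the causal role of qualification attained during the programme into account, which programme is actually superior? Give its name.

Provider 1

Stratifying would compare programmes among participants the programmes themselves sorted into qualification attained during the programme groups — a form of selection on an intermediate. The unconditioned pooled rates give the total causal effect.
Pooled: Provider 1 59.5% vs Provider 2 43.8%; Provider 1 is higher overall.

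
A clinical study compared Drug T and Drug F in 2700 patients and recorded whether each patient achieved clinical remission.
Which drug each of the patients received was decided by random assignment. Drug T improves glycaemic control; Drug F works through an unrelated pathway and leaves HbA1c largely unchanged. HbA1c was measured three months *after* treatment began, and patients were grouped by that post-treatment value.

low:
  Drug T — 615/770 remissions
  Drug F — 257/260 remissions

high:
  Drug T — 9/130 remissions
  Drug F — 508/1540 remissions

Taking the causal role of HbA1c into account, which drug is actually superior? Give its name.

Drug T

Drug F is higher inside every HbA1c stratum but Drug T is higher in aggregate. Whether to stratify depends on how HbA1c relates to the drug.
HbA1c here is a post-treatment variable shaped by the drug; conditioning on it would introduce bias rather than remove it. The overall comparison is the causal one.
Pooled: Drug T 69.3% vs Drug F 42.5%; Drug T is higher overall.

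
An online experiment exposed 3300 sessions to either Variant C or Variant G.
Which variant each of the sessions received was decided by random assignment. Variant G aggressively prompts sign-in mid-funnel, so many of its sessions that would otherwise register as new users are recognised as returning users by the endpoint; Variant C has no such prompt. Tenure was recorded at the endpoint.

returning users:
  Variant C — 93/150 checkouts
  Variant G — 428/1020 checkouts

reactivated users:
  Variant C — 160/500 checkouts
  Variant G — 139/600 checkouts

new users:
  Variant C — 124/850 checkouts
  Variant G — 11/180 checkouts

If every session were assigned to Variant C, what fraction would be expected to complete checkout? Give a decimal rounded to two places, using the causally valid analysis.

User tenure is downstream of the variant. One should not condition on a consequence of treatment, so the overall rates are the right comparison.
So P(outcome | do(Variant C)) is just the pooled rate for Variant C: 377/1500 = 0.251.

0.25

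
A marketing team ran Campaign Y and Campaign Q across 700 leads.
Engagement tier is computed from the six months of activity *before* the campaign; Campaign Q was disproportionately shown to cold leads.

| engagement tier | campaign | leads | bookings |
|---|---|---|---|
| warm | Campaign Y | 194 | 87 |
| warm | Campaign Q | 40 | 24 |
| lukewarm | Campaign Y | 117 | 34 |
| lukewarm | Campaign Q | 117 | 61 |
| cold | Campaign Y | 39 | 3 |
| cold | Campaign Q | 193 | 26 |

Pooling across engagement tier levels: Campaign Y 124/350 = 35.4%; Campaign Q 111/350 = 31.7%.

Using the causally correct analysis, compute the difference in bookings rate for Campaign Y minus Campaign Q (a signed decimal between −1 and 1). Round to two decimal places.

Campaign Q is higher inside every engagement tier stratum but Campaign Y is higher in aggregate. Whether to stratify depends on how engagement tier relates to the campaign.
Engagement tier differs across campaigns for reasons unrelated to any effect of the campaign itself, and it separately predicts the outcome — a classic confounder. We must compare within engagement tier levels.
Adjusting over the population distribution of engagement tier: 0.334·(0.448−0.600) + 0.334·(0.291−0.521) + 0.331·(0.077−0.135) = -0.147.

-0.15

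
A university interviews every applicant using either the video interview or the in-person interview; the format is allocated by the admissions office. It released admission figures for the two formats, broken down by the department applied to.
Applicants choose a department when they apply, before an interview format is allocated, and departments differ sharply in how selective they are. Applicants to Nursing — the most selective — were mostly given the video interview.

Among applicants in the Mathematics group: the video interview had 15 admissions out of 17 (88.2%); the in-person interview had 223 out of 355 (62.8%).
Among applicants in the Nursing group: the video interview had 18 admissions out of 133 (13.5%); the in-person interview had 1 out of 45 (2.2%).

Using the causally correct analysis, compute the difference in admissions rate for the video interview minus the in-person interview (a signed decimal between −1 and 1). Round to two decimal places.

+0.21

Within every department level the video interview has the higher rate, yet pooled the in-person interview does — Simpson's reversal.
Since department is a pre-existing factor (not a product of the interview format) and it affects the outcome on its own, it is a confounder. The stratified rates, not the pooled rate, identify the causal effect.
Adjusting over the population distribution of department: 0.676·(0.882−0.628) + 0.324·(0.135−0.022) = +0.209.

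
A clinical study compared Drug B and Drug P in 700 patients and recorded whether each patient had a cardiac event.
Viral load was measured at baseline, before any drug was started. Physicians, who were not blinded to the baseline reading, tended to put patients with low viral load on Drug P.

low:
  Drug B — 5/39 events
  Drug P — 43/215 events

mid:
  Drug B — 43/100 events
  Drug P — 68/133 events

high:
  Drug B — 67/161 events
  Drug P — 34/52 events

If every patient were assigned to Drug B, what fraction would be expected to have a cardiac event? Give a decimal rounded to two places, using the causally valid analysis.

0.32

Viral load is set before the drug has any effect — it is not caused by the drug — and it independently drives the outcome. That makes it a confounder, so the causal comparison is within viral load levels.
Standardising Drug B to the population viral load mix: 0.363·5/39 + 0.333·43/100 + 0.304·67/161 = 0.316.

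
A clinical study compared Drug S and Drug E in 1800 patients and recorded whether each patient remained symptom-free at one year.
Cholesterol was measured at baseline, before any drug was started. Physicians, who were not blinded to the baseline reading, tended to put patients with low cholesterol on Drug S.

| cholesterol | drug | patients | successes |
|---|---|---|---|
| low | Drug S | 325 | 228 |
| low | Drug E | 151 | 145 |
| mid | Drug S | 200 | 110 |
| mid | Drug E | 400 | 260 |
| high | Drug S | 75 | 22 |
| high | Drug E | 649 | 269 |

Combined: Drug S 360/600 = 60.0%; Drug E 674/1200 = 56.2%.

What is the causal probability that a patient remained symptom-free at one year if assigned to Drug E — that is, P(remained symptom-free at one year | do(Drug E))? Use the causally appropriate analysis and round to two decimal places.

0.64

Drug E is higher inside every cholesterol stratum but Drug S is higher in aggregate. Whether to stratify depends on how cholesterol relates to the drug.
Here cholesterol is a common cause — it drives both which drug a case falls under and the outcome. The crude comparison mixes populations; the stratum-specific rates are the causally relevant ones.
Standardising Drug E to the population cholesterol mix: 0.264·145/151 + 0.333·260/400 + 0.402·269/649 = 0.637.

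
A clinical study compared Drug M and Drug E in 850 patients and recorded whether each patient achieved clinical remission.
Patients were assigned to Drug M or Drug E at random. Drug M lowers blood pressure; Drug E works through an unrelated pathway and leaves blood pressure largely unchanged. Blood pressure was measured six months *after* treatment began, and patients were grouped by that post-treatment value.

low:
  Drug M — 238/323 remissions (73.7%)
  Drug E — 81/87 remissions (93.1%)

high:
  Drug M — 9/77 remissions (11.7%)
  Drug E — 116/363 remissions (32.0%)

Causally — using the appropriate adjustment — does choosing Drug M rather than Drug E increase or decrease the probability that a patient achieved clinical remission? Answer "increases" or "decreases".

Within every blood pressure level Drug E has the higher rate, yet pooled Drug M does — Simpson's reversal.
Stratifying would compare drugs among patients the drugs themselves sorted into blood pressure groups — a form of selection on an intermediate. The unconditioned pooled rates give the total causal effect.
Pooled: Drug M 61.8% vs Drug E 43.8%; Drug M is higher overall.

increases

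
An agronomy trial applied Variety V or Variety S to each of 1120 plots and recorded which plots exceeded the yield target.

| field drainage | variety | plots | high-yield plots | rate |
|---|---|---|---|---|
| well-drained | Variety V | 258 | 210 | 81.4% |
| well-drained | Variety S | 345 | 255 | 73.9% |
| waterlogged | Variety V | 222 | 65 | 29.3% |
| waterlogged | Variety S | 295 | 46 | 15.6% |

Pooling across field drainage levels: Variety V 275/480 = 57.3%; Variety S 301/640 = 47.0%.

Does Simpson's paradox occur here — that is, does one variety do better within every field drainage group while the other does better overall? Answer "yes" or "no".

no

Within each field drainage level (well-drained 81.4% vs 73.9%; waterlogged 29.3% vs 15.6%), Variety V has the higher rate every time. Pooled: 57.3% vs 47.0% — Variety V has the higher rate overall. They agree.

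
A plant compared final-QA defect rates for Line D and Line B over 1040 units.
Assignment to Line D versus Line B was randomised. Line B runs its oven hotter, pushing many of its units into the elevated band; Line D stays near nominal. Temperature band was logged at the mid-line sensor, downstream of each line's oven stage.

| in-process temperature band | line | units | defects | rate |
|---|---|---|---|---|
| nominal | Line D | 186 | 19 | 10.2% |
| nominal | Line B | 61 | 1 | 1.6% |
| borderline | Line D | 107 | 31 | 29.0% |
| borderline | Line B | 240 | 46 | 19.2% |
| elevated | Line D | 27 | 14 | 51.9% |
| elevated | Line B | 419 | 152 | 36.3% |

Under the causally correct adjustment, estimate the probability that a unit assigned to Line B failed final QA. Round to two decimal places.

0.28

In-process temperature band is downstream of the line. One should not condition on a consequence of treatment, so the overall rates are the right comparison.
So P(outcome | do(Line B)) is just the pooled rate for Line B: 199/720 = 0.276.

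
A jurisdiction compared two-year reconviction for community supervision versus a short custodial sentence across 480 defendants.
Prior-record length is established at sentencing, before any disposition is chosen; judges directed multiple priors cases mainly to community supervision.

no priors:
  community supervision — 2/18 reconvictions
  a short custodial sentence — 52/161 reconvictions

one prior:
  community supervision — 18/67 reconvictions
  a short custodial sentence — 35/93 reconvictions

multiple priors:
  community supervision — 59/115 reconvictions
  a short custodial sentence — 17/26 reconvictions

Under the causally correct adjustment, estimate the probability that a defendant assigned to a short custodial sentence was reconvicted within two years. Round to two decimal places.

Since prior-record length is a pre-existing factor (not a product of the disposition) and it affects the outcome on its own, it is a confounder. The stratified rates, not the pooled rate, identify the causal effect.
Standardising a short custodial sentence to the population prior-record length mix: 0.373·52/161 + 0.333·35/93 + 0.294·17/26 = 0.438.

0.44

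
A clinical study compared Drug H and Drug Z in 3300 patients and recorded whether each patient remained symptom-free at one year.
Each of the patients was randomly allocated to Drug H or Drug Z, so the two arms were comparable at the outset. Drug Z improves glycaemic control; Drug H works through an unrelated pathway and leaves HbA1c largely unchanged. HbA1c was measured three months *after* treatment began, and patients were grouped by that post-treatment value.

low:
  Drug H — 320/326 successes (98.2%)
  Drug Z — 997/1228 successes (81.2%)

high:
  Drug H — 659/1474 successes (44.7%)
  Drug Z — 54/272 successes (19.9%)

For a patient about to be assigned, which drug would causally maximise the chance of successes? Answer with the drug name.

Drug H is higher inside every HbA1c stratum but Drug Z is higher in aggregate. Whether to stratify depends on how HbA1c relates to the drug.
Because the drug influences HbA1c, HbA1c is a post-treatment mediator, not a confounder. Stratifying on it would bias the estimate; the causal effect is the crude pooled difference.
Pooled: Drug H 54.4% vs Drug Z 70.1%; Drug Z is higher overall.

Drug Z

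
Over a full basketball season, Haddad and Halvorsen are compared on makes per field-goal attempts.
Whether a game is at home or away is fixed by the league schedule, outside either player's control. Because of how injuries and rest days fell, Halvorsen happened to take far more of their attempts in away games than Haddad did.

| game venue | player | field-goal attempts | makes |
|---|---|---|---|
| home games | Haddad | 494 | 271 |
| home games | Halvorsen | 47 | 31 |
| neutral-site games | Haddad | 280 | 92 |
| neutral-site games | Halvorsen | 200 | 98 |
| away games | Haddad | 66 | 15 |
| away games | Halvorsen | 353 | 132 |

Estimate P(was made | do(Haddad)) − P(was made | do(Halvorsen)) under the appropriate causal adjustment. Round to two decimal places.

-0.14

Halvorsen is higher inside every game venue stratum but Haddad is higher in aggregate. Whether to stratify depends on how game venue relates to the player.
Since game venue is a pre-existing factor (not a product of the player) and it affects the outcome on its own, it is a confounder. The stratified rates, not the pooled rate, identify the causal effect.
Adjusting over the population distribution of game venue: 0.376·(0.549−0.660) + 0.333·(0.329−0.490) + 0.291·(0.227−0.374) = -0.138.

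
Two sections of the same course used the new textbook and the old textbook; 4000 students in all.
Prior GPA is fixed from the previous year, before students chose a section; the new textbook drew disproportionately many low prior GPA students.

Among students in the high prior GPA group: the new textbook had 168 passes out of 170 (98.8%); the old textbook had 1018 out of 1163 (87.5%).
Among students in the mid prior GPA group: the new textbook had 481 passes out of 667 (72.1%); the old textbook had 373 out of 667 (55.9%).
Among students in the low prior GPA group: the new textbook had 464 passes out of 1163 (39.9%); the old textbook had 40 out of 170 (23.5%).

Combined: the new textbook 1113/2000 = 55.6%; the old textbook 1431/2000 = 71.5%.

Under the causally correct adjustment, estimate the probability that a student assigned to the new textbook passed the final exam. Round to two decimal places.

0.70

The imbalance in prior GPA band arose from how students were allocated, not from anything the teaching method did; and prior GPA band independently affects the outcome. The pooled gap is confounded — condition on prior GPA band.
Standardising the new textbook to the population prior GPA band mix: 0.333·168/170 + 0.334·481/667 + 0.333·464/1163 = 0.703.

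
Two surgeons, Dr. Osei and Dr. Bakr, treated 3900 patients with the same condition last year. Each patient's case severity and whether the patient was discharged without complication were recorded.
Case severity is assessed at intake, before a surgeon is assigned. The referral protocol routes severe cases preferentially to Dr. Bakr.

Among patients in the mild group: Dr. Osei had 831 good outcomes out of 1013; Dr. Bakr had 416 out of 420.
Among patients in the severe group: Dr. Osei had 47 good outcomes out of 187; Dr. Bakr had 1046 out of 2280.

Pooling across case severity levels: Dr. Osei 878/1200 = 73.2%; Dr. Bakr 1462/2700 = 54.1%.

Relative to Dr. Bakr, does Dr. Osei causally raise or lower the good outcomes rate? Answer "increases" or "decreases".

decreases

The stratified and pooled comparisons disagree (Dr. Bakr wins within each case severity; Dr. Osei wins overall), so the answer turns on the causal role of case severity.
Case severity differs across surgeons for reasons unrelated to any effect of the surgeon itself, and it separately predicts the outcome — a classic confounder. We must compare within case severity levels.
Within each level — mild: 82.0% vs 99.0%; severe: 25.1% vs 45.9% — Dr. Bakr is higher every time.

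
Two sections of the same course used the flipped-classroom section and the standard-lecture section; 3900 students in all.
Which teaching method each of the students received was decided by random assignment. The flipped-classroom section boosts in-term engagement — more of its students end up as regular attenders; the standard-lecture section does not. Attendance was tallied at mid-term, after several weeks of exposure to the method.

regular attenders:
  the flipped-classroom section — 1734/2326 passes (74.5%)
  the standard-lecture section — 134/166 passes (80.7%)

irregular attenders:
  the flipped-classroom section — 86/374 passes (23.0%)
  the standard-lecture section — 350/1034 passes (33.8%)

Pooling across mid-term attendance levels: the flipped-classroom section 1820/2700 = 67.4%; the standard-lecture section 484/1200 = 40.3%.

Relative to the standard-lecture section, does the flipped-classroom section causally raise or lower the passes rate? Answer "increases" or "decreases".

increases

Within every mid-term attendance level the standard-lecture section has the higher rate, yet pooled the flipped-classroom section does — Simpson's reversal.
Mid-term attendance is downstream of the teaching method. One should not condition on a consequence of treatment, so the overall rates are the right comparison.
Pooled: the flipped-classroom section 67.4% vs the standard-lecture section 40.3%; the flipped-classroom section is higher overall.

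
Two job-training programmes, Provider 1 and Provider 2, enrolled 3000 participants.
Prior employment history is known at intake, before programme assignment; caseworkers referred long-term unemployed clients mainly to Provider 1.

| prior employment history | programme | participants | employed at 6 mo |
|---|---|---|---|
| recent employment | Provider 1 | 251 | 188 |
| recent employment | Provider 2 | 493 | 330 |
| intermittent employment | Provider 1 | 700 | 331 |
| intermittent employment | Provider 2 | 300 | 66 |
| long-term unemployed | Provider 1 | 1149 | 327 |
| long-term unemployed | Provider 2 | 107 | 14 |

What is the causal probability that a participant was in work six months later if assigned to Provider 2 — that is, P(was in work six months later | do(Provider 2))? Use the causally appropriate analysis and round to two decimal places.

Nothing the programme does changes prior employment history; the imbalance is an allocation artefact. With prior employment history also predicting the outcome, the pooled figure is confounded, and the within-stratum comparison is the causal one.
Standardising Provider 2 to the population prior employment history mix: 0.248·330/493 + 0.333·66/300 + 0.419·14/107 = 0.294.

0.29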